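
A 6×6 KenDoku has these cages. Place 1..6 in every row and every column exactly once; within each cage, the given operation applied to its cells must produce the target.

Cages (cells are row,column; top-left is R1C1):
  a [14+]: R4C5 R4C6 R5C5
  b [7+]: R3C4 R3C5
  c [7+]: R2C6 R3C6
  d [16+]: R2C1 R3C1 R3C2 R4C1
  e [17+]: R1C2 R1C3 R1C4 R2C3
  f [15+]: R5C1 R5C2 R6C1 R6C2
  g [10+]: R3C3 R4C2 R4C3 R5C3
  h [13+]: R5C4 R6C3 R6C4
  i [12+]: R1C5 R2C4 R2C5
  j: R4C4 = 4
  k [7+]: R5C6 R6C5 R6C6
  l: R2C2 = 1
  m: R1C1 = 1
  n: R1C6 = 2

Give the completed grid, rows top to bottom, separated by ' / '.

Cage m is given, which forces R1C1 = 1.
Cage n is given, so R1C6 = 2.
Cage l is a single given cell, which forces R2C2 = 1.
J is a freebie; hence R4C4 = 4.
Row 4 needs a 1, and only R4C3 is open for it.
In row 5, 1 can only go at R5C6, so R5C6 = 1.
In column 6, 6 can only go at R4C6, so R4C6 = 6.
Column 6 needs a 5, and only R6C6 is open for it.
The 3 cells of cage k must have sum 7, which forces R6C5 = 1.
The only place for 1 in row 3 is R3C4.
Cage b's pair has sum 7, which forces R3C5 = 6.
Column 4 needs a 2, and only R6C4 is open for it.
The 3 cells of cage h must have sum 13, so R5C4 = 5.
5 is placed in row 5; hence R5C5 = 3.
The 3 cells of cage h must have sum 13, leaving R6C3 = 6.
3 is placed in column 5, so R4C5 = 5.
5 is placed in column 5; hence R1C5 = 4.
Cage i has sum 12, leaving R2C4 = 6.
Cage i has sum 12, leaving R2C5 = 2.
Cage e has sum 17; hence R1C2 = 6.
The 4 cells of cage e must have sum 17, which forces R1C3 = 5.
6 is placed in column 4, which forces R1C4 = 3.
Cage e has sum 17, leaving R2C3 = 3.
Row 2 already has 3; hence R2C6 = 4.
Column 6 already has 4, leaving R3C6 = 3.
Column 2 now contains 6; hence R5C2 = 2.
Row 5 already has 2, which forces R5C3 = 4.
Row 2 now contains 4, so R2C1 = 5.
Cage d has sum 16, so R3C1 = 4.
Cage d needs sum 16, leaving R3C2 = 5.
4 is placed in column 3, leaving R3C3 = 2.
The 4 cells of cage d must have sum 16, which forces R4C1 = 2.
Column 2 now contains 2, which forces R4C2 = 3.
Row 5 already has 2, so R5C1 = 6.
4 is placed in column 1, leaving R6C1 = 3.
3 is placed in column 2, so R6C2 = 4.

1 6 5 3 4 2 / 5 1 3 6 2 4 / 4 5 2 1 6 3 / 2 3 1 4 5 6 / 6 2 4 5 3 1 / 3 4 6 2 1 5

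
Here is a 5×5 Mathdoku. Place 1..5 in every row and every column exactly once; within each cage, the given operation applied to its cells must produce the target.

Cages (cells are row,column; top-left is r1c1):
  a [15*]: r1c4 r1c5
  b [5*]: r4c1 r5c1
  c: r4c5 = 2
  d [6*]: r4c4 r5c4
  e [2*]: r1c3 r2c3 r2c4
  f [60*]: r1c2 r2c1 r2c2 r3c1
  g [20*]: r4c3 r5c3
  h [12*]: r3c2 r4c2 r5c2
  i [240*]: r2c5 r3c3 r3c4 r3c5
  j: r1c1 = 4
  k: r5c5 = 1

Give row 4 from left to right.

J is a freebie, which forces r1c1 = 4.
The 3 cells of cage e must have product 2, so r1c3 = 1.
The 3 cells of cage e must have product 2; hence r2c3 = 2.
Cage e needs product 2, which forces r2c4 = 1.
Cage i has product 240, leaving r2c5 = 4.
Cage c is given, so r4c5 = 2.
Cage k is given, which forces r5c5 = 1.
Cage f needs product 60, leaving r1c2 = 2.
The 4 cells of cage f must have product 60; hence r3c1 = 2.
Cage b needs two cells with product 5, which forces r4c1 = 1.
2 is placed in row 4; hence r4c4 = 3.
Row 5 now contains 1; hence r5c1 = 5.
5 is placed in row 5; hence r5c3 = 4.
Cage d needs two cells with product 6, so r5c4 = 2.
Column 4 already has 3; hence r1c4 = 5.
The two cells of cage a must have product 15; hence r1c5 = 3.
Column 1 now contains 5, so r2c1 = 3.
The 4 cells of cage f must have product 60, which forces r2c2 = 5.
The 3 cells of cage h must have product 12, leaving r3c2 = 1.
Cage i has product 240; hence r3c4 = 4.
Column 5 now contains 3; hence r3c5 = 5.
Row 4 now contains 3, leaving r4c2 = 4.
4 is placed in column 3; hence r4c3 = 5.
Row 5 already has 4, which forces r5c2 = 3.
Row 3 now contains 5; hence r3c3 = 3.
Completed grid: 4 2 1 5 3 / 3 5 2 1 4 / 2 1 3 4 5 / 1 4 5 3 2 / 5 3 4 2 1.

1 4 5 3 2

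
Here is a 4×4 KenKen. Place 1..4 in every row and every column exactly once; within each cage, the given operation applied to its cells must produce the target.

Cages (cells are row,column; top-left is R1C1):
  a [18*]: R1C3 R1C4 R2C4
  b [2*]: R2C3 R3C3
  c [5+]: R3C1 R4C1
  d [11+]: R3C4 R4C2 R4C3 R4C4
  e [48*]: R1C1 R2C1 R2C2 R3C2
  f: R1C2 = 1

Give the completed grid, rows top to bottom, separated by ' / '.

F is a freebie; hence R1C2 = 1.
The 3 cells of cage a must have product 18, leaving R1C3 = 3.
The 3 cells of cage a must have product 18, leaving R1C4 = 2.
Cage a has product 18, so R2C4 = 3.
Column 4 already has 3; hence R3C4 = 4.
Column 4 now contains 4, which forces R4C4 = 1.
Row 1 now contains 2, leaving R1C1 = 4.
Cage e needs product 48, so R2C1 = 1.
Cage e has product 48, so R2C2 = 4.
Row 2 now contains 1, so R2C3 = 2.
The 4 cells of cage e must have product 48, which forces R3C2 = 3.
2 is placed in column 3, so R3C3 = 1.
Column 2 already has 4, so R4C2 = 2.
2 is placed in column 3, which forces R4C3 = 4.
Row 3 already has 3; hence R3C1 = 2.
2 is placed in row 4, leaving R4C1 = 3.

4 1 3 2 / 1 4 2 3 / 2 3 1 4 / 3 2 4 1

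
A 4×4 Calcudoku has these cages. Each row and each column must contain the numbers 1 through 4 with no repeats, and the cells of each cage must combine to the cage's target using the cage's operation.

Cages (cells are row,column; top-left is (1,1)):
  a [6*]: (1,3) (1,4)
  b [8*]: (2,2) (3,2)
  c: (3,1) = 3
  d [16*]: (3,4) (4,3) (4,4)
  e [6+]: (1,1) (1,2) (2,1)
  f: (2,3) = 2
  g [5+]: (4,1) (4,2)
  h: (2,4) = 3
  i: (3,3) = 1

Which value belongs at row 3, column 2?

2

Cage f is a single given cell, leaving (2,3) = 2.
Cage h is a single given cell, leaving (2,4) = 3.
Cage c is given, which forces (3,1) = 3.
I is a freebie, which forces (3,3) = 1.
Column 3 already has 2, so (4,3) = 4.
Row 4 already has 4, leaving (4,4) = 1.
Column 3 already has 2; hence (1,3) = 3.
Column 4 already has 3, which forces (1,4) = 2.
Row 2 now contains 3, which forces (2,1) = 1.
2 is placed in row 2, which forces (2,2) = 4.
Cage b needs two cells with product 8, leaving (3,2) = 2.
The 3 cells of cage d must have product 16, so (3,4) = 4.
1 is placed in row 4; hence (4,1) = 2.
The two cells of cage g must have sum 5, which forces (4,2) = 3.
2 is placed in row 1, which forces (1,1) = 4.
Row 1 already has 3, which forces (1,2) = 1.
Completed grid: 4 1 3 2 / 1 4 2 3 / 3 2 1 4 / 2 3 4 1.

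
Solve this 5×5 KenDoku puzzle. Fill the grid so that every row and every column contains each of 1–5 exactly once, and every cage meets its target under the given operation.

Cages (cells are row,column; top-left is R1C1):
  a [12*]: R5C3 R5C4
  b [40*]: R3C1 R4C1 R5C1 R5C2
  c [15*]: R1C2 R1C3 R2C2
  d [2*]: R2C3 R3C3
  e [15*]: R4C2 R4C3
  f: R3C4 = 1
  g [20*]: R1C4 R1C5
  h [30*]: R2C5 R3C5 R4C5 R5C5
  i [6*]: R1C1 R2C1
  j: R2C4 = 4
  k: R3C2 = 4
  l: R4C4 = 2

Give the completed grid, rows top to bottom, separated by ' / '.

Cage j is given, which forces R2C4 = 4.
Cage k is given, which forces R3C2 = 4.
F is a freebie; hence R3C4 = 1.
Cage l is a single given cell; hence R4C4 = 2.
Column 4 already has 4; hence R5C4 = 3.
Column 4 already has 4, so R1C4 = 5.
The two cells of cage g must have product 20, leaving R1C5 = 4.
The two cells of cage d must have product 2; hence R2C3 = 1.
Row 3 already has 1; hence R3C3 = 2.
3 is placed in row 5, so R5C3 = 4.
Cage c needs product 15, which forces R1C2 = 1.
Column 3 now contains 1; hence R1C3 = 3.
The 3 cells of cage c must have product 15; hence R2C2 = 5.
2 is placed in row 3, leaving R3C1 = 5.
5 is placed in row 3, so R3C5 = 3.
The 4 cells of cage b must have product 40, leaving R4C1 = 4.
Column 2 already has 5, which forces R4C2 = 3.
3 is placed in column 3, leaving R4C3 = 5.
Row 4 now contains 5; hence R4C5 = 1.
1 is placed in column 2, so R5C2 = 2.
2 is placed in row 5; hence R5C5 = 5.
3 is placed in row 1, so R1C1 = 2.
Cage i needs two cells with product 6, leaving R2C1 = 3.
Column 5 now contains 3; hence R2C5 = 2.
2 is placed in row 5, so R5C1 = 1.

2 1 3 5 4 / 3 5 1 4 2 / 5 4 2 1 3 / 4 3 5 2 1 / 1 2 4 3 5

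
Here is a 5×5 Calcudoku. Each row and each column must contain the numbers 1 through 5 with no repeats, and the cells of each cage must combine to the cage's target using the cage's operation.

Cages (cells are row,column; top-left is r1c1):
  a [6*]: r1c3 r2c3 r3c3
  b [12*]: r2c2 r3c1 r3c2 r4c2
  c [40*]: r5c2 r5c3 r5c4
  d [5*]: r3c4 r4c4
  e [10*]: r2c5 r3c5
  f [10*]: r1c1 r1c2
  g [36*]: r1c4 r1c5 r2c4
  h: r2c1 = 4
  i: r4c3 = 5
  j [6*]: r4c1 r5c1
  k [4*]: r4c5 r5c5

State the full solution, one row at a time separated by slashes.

5 2 1 4 3 / 4 1 2 3 5 / 1 4 3 5 2 / 2 3 5 1 4 / 3 5 4 2 1

Cage g has product 36, which forces r1c4 = 4.
The 3 cells of cage g must have product 36; hence r1c5 = 3.
H is a freebie; hence r2c1 = 4.
The 3 cells of cage g must have product 36, which forces r2c4 = 3.
Cage i is a single given cell, leaving r4c3 = 5.
Row 4 now contains 5, so r4c4 = 1.
1 is placed in row 4, so r4c5 = 4.
4 is placed in column 5; hence r5c5 = 1.
Cage a has product 6, so r3c3 = 3.
Column 4 already has 1, which forces r3c4 = 5.
Row 3 now contains 5, leaving r3c5 = 2.
Column 4 now contains 5, leaving r5c4 = 2.
The 4 cells of cage b must have product 12, so r2c2 = 1.
Row 2 now contains 1; hence r2c3 = 2.
Column 5 already has 2, so r2c5 = 5.
Row 3 now contains 2; hence r3c1 = 1.
The 4 cells of cage b must have product 12; hence r3c2 = 4.
Cage j needs two cells with product 6, so r4c1 = 2.
Cage b needs product 12, which forces r4c2 = 3.
Row 5 already has 2, which forces r5c1 = 3.
Cage c has product 40, leaving r5c2 = 5.
Row 5 already has 2; hence r5c3 = 4.
2 is placed in column 1, so r1c1 = 5.
5 is placed in column 2, leaving r1c2 = 2.
2 is placed in column 3, so r1c3 = 1.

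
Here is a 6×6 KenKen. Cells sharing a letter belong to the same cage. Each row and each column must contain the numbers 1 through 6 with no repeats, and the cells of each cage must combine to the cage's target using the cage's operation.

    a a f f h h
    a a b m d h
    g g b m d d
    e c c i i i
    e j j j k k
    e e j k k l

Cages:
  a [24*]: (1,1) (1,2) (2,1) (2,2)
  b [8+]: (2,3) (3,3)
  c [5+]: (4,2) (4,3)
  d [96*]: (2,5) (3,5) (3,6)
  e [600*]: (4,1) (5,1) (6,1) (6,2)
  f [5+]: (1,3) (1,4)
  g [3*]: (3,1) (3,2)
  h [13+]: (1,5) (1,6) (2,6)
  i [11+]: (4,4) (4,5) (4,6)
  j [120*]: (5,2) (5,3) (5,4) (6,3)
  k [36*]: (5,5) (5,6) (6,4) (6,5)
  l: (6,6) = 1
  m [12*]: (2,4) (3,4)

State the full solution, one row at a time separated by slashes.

Cage d has product 96; hence (2,5) = 4.
Cage d has product 96, which forces (3,5) = 6.
Cage d has product 96; hence (3,6) = 4.
The 4 cells of cage e must have product 600, so (6,2) = 5.
Cage l is a single given cell, which forces (6,6) = 1.
The two cells of cage m must have product 12, leaving (2,4) = 6.
The two cells of cage m must have product 12, which forces (3,4) = 2.
In row 1, 5 can only go at (1,5), so (1,5) = 5.
Row 3 needs a 5, and only (3,3) is open for it.
5 is placed in column 3, so (2,3) = 3.
Cage j needs product 120, so (5,4) = 5.
Cage e has product 600; hence (4,1) = 5.
Row 4 already has 5, which forces (4,6) = 6.
6 is placed in column 6, so (1,6) = 3.
The 3 cells of cage h must have sum 13, so (2,6) = 5.
Column 6 now contains 3, so (5,6) = 2.
Cage k needs product 36, which forces (5,5) = 3.
The 4 cells of cage k must have product 36, leaving (6,4) = 3.
The 4 cells of cage k must have product 36, so (6,5) = 2.
Column 4 now contains 3, leaving (4,4) = 4.
2 is placed in column 5; hence (4,5) = 1.
The two cells of cage f must have sum 5, which forces (1,3) = 4.
Column 4 already has 4; hence (1,4) = 1.
1 is placed in row 4, so (4,2) = 3.
1 is placed in row 4, leaving (4,3) = 2.
Column 3 already has 4, which forces (6,3) = 6.
Cage g needs two cells with product 3, leaving (3,1) = 3.
3 is placed in column 2, leaving (3,2) = 1.
Cage e has product 600, leaving (5,1) = 6.
Cage j has product 120; hence (5,2) = 4.
Column 3 now contains 6, leaving (5,3) = 1.
Row 6 already has 6, leaving (6,1) = 4.
Column 1 now contains 6, so (1,1) = 2.
Cage a has product 24, so (1,2) = 6.
Cage a needs product 24, leaving (2,1) = 1.
Column 2 now contains 1; hence (2,2) = 2.

2 6 4 1 5 3 / 1 2 3 6 4 5 / 3 1 5 2 6 4 / 5 3 2 4 1 6 / 6 4 1 5 3 2 / 4 5 6 3 2 1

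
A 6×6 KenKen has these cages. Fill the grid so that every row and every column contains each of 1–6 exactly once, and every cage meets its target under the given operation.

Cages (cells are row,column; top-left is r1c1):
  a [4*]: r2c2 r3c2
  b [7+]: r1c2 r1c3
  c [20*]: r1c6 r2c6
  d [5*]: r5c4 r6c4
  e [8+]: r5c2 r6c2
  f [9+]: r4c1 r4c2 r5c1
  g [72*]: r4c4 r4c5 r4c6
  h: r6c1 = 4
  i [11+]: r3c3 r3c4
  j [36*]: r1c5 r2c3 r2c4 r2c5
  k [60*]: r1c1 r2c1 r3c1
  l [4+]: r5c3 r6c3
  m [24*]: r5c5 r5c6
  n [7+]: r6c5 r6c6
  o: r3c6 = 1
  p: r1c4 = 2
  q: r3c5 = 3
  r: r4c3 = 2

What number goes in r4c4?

4

P is a freebie, which forces r1c4 = 2.
Q is a freebie, so r3c5 = 3.
Cage o is given, which forces r3c6 = 1.
Cage r is a single given cell, so r4c3 = 2.
Cage h is given, so r6c1 = 4.
Cage a's pair has product 4, leaving r2c2 = 1.
Cage j has product 36, so r2c5 = 2.
Row 3 now contains 1; hence r3c2 = 4.
The 4 cells of cage j must have product 36, so r1c5 = 1.
The 3 cells of cage k must have product 60, leaving r3c1 = 2.
Column 5 now contains 1, so r6c5 = 5.
Cage b's pair has sum 7, which forces r1c2 = 3.
Row 1 now contains 1; hence r1c3 = 4.
Row 1 now contains 4; hence r1c6 = 5.
5 is placed in column 6; hence r2c6 = 4.
Column 2 now contains 3, which forces r4c2 = 5.
Cage d needs two cells with product 5, leaving r5c4 = 5.
Column 6 now contains 4, so r5c6 = 6.
5 is placed in row 6, so r6c4 = 1.
The two cells of cage n must have sum 7, which forces r6c6 = 2.
5 is placed in row 1, which forces r1c1 = 6.
Cage k needs product 60, leaving r2c1 = 5.
Cage i needs two cells with sum 11, so r3c3 = 5.
Column 4 already has 5, so r3c4 = 6.
6 is placed in column 4, which forces r4c4 = 4.
4 is placed in row 4, which forces r4c5 = 6.
Column 6 now contains 6; hence r4c6 = 3.
6 is placed in row 5; hence r5c2 = 2.
Cage l needs two cells with sum 4, which forces r5c3 = 1.
6 is placed in row 5; hence r5c5 = 4.
2 is placed in row 6, so r6c2 = 6.
Row 6 already has 1, so r6c3 = 3.
Column 3 already has 3, leaving r2c3 = 6.
6 is placed in column 4, leaving r2c4 = 3.
3 is placed in row 4; hence r4c1 = 1.
Row 5 now contains 1, so r5c1 = 3.
Filled in: 6 3 4 2 1 5 / 5 1 6 3 2 4 / 2 4 5 6 3 1 / 1 5 2 4 6 3 / 3 2 1 5 4 6 / 4 6 3 1 5 2.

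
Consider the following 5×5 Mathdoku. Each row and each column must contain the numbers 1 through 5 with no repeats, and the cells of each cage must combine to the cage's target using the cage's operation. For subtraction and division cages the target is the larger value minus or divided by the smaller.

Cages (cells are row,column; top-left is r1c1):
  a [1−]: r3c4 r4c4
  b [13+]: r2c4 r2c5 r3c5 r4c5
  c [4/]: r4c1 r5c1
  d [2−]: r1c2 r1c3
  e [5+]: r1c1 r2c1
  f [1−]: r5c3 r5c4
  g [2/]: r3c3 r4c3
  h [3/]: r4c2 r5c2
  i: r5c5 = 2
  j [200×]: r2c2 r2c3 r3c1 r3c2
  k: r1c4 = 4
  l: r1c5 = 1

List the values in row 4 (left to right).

4 1 2 3 5

K is a freebie, so r1c4 = 4.
Cage l is given, which forces r1c5 = 1.
I is a freebie; hence r5c5 = 2.
Cage b has sum 13; hence r2c4 = 1.
The two cells of cage f must have difference 1, which forces r5c3 = 4.
The two cells of cage c must have quotient 4, which forces r4c1 = 4.
Row 5 now contains 4, leaving r5c1 = 1.
Row 5 now contains 1, which forces r5c2 = 3.
Row 5 now contains 3, so r5c4 = 5.
3 is placed in column 2, leaving r1c2 = 5.
The two cells of cage d must have difference 2; hence r1c3 = 3.
3 is placed in column 2, so r4c2 = 1.
Row 4 already has 1; hence r4c3 = 2.
2 is placed in row 4, so r4c4 = 3.
3 is placed in row 4, leaving r4c5 = 5.
3 is placed in row 1, so r1c1 = 2.
Cage e needs two cells with sum 5, so r2c1 = 3.
Column 3 now contains 2; hence r2c3 = 5.
Row 2 already has 3, leaving r2c5 = 4.
The 4 cells of cage j must have product 200, which forces r3c1 = 5.
Column 3 now contains 2; hence r3c3 = 1.
Column 4 already has 3, which forces r3c4 = 2.
Column 5 now contains 4, leaving r3c5 = 3.
Row 2 already has 4, leaving r2c2 = 2.
Row 3 already has 2, which forces r3c2 = 4.
Completed grid: 2 5 3 4 1 / 3 2 5 1 4 / 5 4 1 2 3 / 4 1 2 3 5 / 1 3 4 5 2.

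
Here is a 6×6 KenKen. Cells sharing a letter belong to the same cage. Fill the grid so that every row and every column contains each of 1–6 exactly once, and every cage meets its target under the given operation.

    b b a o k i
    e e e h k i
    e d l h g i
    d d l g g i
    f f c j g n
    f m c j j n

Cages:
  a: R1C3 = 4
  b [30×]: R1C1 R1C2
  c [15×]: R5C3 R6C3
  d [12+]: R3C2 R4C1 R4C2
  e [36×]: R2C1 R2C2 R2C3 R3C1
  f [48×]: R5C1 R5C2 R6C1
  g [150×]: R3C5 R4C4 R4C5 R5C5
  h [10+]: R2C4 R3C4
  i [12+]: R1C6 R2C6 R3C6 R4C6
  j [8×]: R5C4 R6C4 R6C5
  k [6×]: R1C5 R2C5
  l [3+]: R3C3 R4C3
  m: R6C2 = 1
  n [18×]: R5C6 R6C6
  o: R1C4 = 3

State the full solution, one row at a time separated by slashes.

5 6 4 3 2 1 / 1 2 6 4 3 5 / 3 5 2 6 1 4 / 4 3 1 5 6 2 / 2 4 3 1 5 6 / 6 1 5 2 4 3

A is a freebie, so R1C3 = 4.
Cage o is a single given cell, so R1C4 = 3.
Cage g has product 150, which forces R4C4 = 5.
Cage m is given, leaving R6C2 = 1.
Cage j needs product 8, leaving R5C4 = 1.
In row 2, 5 can only go at R2C6, so R2C6 = 5.
The only place for 5 in row 6 is R6C3.
Column 3 already has 5, leaving R5C3 = 3.
Row 5 already has 3, so R5C6 = 6.
Column 6 now contains 6, leaving R6C6 = 3.
The 3 cells of cage f must have product 48, so R6C1 = 6.
6 is placed in column 1, which forces R1C1 = 5.
Cage b's pair has product 30, which forces R1C2 = 6.
The 3 cells of cage d must have sum 12, leaving R3C2 = 5.
Cage g has product 150, which forces R5C5 = 5.
Row 4 needs a 6, and only R4C5 is open for it.
Cage k's pair has product 6, which forces R1C5 = 2.
Row 1 already has 2, which forces R1C6 = 1.
Column 5 already has 6, so R2C5 = 3.
The 4 cells of cage g must have product 150, leaving R3C5 = 1.
Column 5 already has 2; hence R6C5 = 4.
The 4 cells of cage e must have product 36, leaving R2C1 = 1.
Row 2 now contains 3, which forces R2C2 = 2.
The 4 cells of cage e must have product 36, leaving R2C3 = 6.
6 is placed in row 2; hence R2C4 = 4.
The 4 cells of cage e must have product 36; hence R3C1 = 3.
Row 3 now contains 1, leaving R3C3 = 2.
Column 4 now contains 4; hence R3C4 = 6.
Row 3 already has 2, so R3C6 = 4.
Column 1 now contains 3, which forces R4C1 = 4.
4 is placed in row 4; hence R4C2 = 3.
Cage l needs two cells with sum 3, which forces R4C3 = 1.
4 is placed in column 6; hence R4C6 = 2.
Column 1 already has 4, so R5C1 = 2.
Column 2 now contains 2; hence R5C2 = 4.
4 is placed in row 6, so R6C4 = 2.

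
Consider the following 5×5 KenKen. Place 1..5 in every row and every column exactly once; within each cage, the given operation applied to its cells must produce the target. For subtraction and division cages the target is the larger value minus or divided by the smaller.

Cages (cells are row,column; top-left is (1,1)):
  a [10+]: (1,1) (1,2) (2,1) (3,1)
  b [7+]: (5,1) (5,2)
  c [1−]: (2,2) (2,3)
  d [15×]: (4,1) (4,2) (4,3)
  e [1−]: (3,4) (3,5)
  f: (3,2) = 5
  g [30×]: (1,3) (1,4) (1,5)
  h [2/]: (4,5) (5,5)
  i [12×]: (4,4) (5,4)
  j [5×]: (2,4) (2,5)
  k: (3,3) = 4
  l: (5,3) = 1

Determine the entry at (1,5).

Cage f is a single given cell; hence (3,2) = 5.
Cage k is given, which forces (3,3) = 4.
Cage l is a single given cell; hence (5,3) = 1.
Row 4 needs a 2, and only (4,5) is open for it.
Cage e needs two cells with difference 1, leaving (3,4) = 2.
2 is placed in column 5, leaving (5,5) = 4.
The 3 cells of cage g must have product 30, leaving (1,3) = 2.
Cage i's pair has product 12, leaving (4,4) = 4.
Cage b's pair has sum 7, so (5,1) = 5.
Cage b's pair has sum 7, which forces (5,2) = 2.
4 is placed in row 5, leaving (5,4) = 3.
3 is placed in column 4, so (1,4) = 5.
Cage g has product 30, so (1,5) = 3.
Cage a has sum 10; hence (2,1) = 2.
The two cells of cage c must have difference 1, leaving (2,2) = 4.
Column 4 now contains 5, so (2,4) = 1.
1 is placed in row 2, leaving (2,5) = 5.
Column 5 now contains 3, leaving (3,5) = 1.
Cage d needs product 15, which forces (4,3) = 5.
Cage a needs sum 10, so (1,1) = 4.
Column 2 now contains 4, leaving (1,2) = 1.
5 is placed in row 2, which forces (2,3) = 3.
Row 3 already has 1, so (3,1) = 3.
3 is placed in column 1, which forces (4,1) = 1.
Column 2 already has 1; hence (4,2) = 3.
Filled in: 4 1 2 5 3 / 2 4 3 1 5 / 3 5 4 2 1 / 1 3 5 4 2 / 5 2 1 3 4.

3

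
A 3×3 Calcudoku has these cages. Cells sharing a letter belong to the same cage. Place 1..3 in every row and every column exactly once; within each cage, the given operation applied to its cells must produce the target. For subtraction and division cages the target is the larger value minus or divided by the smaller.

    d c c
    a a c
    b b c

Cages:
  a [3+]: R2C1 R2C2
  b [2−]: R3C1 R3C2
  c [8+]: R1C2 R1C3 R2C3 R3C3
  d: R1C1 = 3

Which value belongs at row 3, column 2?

Cage d is given, leaving R1C1 = 3.
Cage c needs sum 8, leaving R1C2 = 2.
3 is placed in row 1, which forces R1C3 = 1.
Column 2 already has 2, so R2C2 = 1.
Column 1 already has 3, so R3C1 = 1.
Column 2 already has 1, so R3C2 = 3.
Row 3 already has 3, which forces R3C3 = 2.
Row 2 already has 1; hence R2C1 = 2.
Column 3 now contains 2; hence R2C3 = 3.
Filled in: 3 2 1 / 2 1 3 / 1 3 2.

3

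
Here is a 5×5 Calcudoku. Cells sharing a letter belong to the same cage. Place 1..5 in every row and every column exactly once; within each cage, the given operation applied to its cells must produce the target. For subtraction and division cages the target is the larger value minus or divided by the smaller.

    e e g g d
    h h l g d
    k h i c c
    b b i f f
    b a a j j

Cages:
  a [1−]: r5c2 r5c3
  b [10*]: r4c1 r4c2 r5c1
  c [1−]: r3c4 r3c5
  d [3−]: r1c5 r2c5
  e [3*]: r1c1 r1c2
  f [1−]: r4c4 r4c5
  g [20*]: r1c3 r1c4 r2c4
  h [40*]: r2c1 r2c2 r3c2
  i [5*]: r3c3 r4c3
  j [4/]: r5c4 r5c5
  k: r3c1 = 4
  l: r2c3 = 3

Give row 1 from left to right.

L is a freebie; hence r2c3 = 3.
Cage k is a single given cell, so r3c1 = 4.
The 3 cells of cage h must have product 40, so r2c2 = 4.
Row 5 needs a 3, and only r5c2 is open for it.
Cage e's pair has product 3, leaving r1c1 = 3.
Column 2 already has 3, which forces r1c2 = 1.
The only place for 5 in row 5 is r5c1.
5 is placed in column 1, leaving r2c1 = 2.
Row 2 now contains 2, so r2c4 = 1.
1 is placed in row 2; hence r2c5 = 5.
Cage h has product 40, so r3c2 = 5.
Row 3 already has 5, which forces r3c3 = 1.
Cage b has product 10, so r4c1 = 1.
Cage b has product 10, so r4c2 = 2.
Column 3 now contains 1, so r4c3 = 5.
Column 4 already has 1, leaving r5c4 = 4.
Row 5 now contains 4, so r5c5 = 1.
Cage g needs product 20, so r1c3 = 4.
Column 4 now contains 4, so r1c4 = 5.
The two cells of cage d must have difference 3, which forces r1c5 = 2.
Column 5 already has 2, so r3c5 = 3.
Column 4 now contains 4, which forces r4c4 = 3.
Cage f's pair has difference 1, so r4c5 = 4.
Row 5 now contains 4, which forces r5c3 = 2.
3 is placed in row 3, which forces r3c4 = 2.
The full grid is 3 1 4 5 2 / 2 4 3 1 5 / 4 5 1 2 3 / 1 2 5 3 4 / 5 3 2 4 1.

3 1 4 5 2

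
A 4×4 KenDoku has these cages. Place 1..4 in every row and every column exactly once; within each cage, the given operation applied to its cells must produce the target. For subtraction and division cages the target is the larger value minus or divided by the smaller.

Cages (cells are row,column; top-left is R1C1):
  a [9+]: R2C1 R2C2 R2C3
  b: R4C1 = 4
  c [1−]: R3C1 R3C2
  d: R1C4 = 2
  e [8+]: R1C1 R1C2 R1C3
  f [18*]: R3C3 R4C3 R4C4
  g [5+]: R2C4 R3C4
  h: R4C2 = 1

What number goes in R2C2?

3

D is a freebie, leaving R1C4 = 2.
The 3 cells of cage f must have product 18, which forces R3C3 = 3.
Cage b is a single given cell, leaving R4C1 = 4.
H is a freebie; hence R4C2 = 1.
Cage f has product 18, which forces R4C3 = 2.
Cage f has product 18; hence R4C4 = 3.
Column 3 already has 2, so R2C3 = 4.
Row 2 now contains 4, which forces R2C4 = 1.
The two cells of cage c must have difference 1, which forces R3C1 = 1.
Cage c needs two cells with difference 1, which forces R3C2 = 2.
Column 4 already has 1, so R3C4 = 4.
Column 1 now contains 1, leaving R1C1 = 3.
Cage e needs sum 8, leaving R1C2 = 4.
Column 3 already has 4, which forces R1C3 = 1.
Cage a has sum 9, which forces R2C1 = 2.
2 is placed in column 2, leaving R2C2 = 3.
The full grid is 3 4 1 2 / 2 3 4 1 / 1 2 3 4 / 4 1 2 3.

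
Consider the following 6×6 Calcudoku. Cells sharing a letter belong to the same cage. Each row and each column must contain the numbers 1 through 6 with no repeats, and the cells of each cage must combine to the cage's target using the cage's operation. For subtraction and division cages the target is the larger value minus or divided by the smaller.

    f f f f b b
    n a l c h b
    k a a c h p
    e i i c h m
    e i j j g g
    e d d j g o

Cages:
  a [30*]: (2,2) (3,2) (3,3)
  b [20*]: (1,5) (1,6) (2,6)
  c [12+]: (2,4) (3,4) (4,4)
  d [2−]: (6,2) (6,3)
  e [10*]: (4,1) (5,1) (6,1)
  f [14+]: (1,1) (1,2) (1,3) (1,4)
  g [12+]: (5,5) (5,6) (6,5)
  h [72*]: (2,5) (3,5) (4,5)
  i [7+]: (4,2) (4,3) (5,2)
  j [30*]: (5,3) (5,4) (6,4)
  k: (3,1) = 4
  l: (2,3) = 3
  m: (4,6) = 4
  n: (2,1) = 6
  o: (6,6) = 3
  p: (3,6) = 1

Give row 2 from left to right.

N is a freebie, which forces (2,1) = 6.
Cage l is given, which forces (2,3) = 3.
Row 2 now contains 3, so (2,5) = 4.
K is a freebie; hence (3,1) = 4.
Cage p is a single given cell, leaving (3,6) = 1.
Cage m is a single given cell, so (4,6) = 4.
Cage o is given, so (6,6) = 3.
Cage b needs product 20, leaving (1,5) = 2.
Column 6 now contains 4, leaving (1,6) = 5.
Cage b needs product 20; hence (2,6) = 2.
5 is placed in column 6, which forces (5,6) = 6.
The only place for 2 in row 3 is (3,3).
Cage a has product 30; hence (2,2) = 5.
Row 2 already has 5, so (2,4) = 1.
The 3 cells of cage a must have product 30; hence (3,2) = 3.
Row 3 now contains 3, leaving (3,5) = 6.
5 is placed in column 2, so (4,2) = 2.
Column 3 already has 2, which forces (4,3) = 1.
6 is placed in column 5; hence (4,5) = 3.
1 is placed in column 3, leaving (5,3) = 5.
Row 5 already has 5, so (5,4) = 3.
Row 5 already has 5, which forces (5,5) = 1.
Column 5 already has 1; hence (6,5) = 5.
The 4 cells of cage f must have sum 14; hence (1,1) = 3.
Cage f needs sum 14, leaving (1,2) = 1.
Row 3 now contains 6, leaving (3,4) = 5.
Row 4 now contains 1, so (4,1) = 5.
Cage c needs sum 12, so (4,4) = 6.
1 is placed in row 5, so (5,1) = 2.
1 is placed in row 5; hence (5,2) = 4.
Cage e has product 10; hence (6,1) = 1.
4 is placed in column 2, so (6,2) = 6.
Row 6 already has 6, so (6,3) = 4.
The 3 cells of cage j must have product 30; hence (6,4) = 2.
4 is placed in column 3; hence (1,3) = 6.
Column 4 now contains 6; hence (1,4) = 4.
Completed grid: 3 1 6 4 2 5 / 6 5 3 1 4 2 / 4 3 2 5 6 1 / 5 2 1 6 3 4 / 2 4 5 3 1 6 / 1 6 4 2 5 3.

6 5 3 1 4 2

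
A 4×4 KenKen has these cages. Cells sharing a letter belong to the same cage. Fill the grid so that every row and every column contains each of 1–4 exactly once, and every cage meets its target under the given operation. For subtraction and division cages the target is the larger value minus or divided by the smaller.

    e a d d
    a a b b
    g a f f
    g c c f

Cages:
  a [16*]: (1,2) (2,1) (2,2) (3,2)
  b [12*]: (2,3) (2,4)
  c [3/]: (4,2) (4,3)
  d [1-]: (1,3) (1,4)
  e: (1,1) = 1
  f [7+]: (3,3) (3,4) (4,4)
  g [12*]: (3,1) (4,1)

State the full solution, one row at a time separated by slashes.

1 4 2 3 / 2 1 3 4 / 3 2 4 1 / 4 3 1 2

E is a freebie, so (1,1) = 1.
Cage a needs product 16, leaving (2,1) = 2.
The only place for 1 in row 2 is (2,2).
Column 2 now contains 1; hence (4,2) = 3.
The two cells of cage c must have quotient 3, leaving (4,3) = 1.
Cage g needs two cells with product 12, leaving (3,1) = 3.
Row 3 now contains 3; hence (3,4) = 1.
Row 4 now contains 3; hence (4,1) = 4.
Row 4 now contains 4, which forces (4,4) = 2.
Cage f has sum 7, so (3,3) = 4.
The 4 cells of cage a must have product 16, which forces (1,2) = 4.
Row 1 now contains 4; hence (1,4) = 3.
Column 3 now contains 4, so (2,3) = 3.
Cage b's pair has product 12, which forces (2,4) = 4.
4 is placed in row 3, so (3,2) = 2.
Row 1 now contains 3, leaving (1,3) = 2.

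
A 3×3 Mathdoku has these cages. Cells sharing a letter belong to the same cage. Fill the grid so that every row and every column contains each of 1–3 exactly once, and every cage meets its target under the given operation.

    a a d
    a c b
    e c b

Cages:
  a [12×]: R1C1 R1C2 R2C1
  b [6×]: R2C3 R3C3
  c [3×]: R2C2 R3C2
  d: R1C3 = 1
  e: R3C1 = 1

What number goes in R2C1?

2

The 3 cells of cage a must have product 12, which forces R1C1 = 3.
Cage a has product 12; hence R1C2 = 2.
Cage d is a single given cell, so R1C3 = 1.
Cage a needs product 12, leaving R2C1 = 2.
Row 2 already has 2, so R2C3 = 3.
E is a freebie, leaving R3C1 = 1.
Row 3 already has 1, leaving R3C2 = 3.
3 is placed in column 3, which forces R3C3 = 2.
Row 2 now contains 3, which forces R2C2 = 1.
The full grid is 3 2 1 / 2 1 3 / 1 3 2.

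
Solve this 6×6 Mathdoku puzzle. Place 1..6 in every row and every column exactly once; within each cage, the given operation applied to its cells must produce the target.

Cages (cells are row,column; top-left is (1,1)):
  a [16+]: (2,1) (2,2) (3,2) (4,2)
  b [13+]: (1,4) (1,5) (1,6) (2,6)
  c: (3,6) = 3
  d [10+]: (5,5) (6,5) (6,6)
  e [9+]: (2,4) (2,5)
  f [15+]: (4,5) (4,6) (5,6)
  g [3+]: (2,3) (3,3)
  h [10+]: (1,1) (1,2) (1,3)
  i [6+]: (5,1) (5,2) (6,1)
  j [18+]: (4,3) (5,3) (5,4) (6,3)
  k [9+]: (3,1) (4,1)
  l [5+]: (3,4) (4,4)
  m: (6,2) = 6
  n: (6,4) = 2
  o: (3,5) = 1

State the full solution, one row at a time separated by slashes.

O is a freebie, so (3,5) = 1.
Cage c is given, so (3,6) = 3.
Cage m is a single given cell; hence (6,2) = 6.
Cage n is given, leaving (6,4) = 2.
Cage g's pair has sum 3, so (2,3) = 1.
1 is placed in row 3, leaving (3,3) = 2.
Column 4 already has 2, which forces (3,4) = 4.
The two cells of cage l must have sum 5; hence (4,4) = 1.
Row 3 already has 4; hence (3,2) = 5.
Row 3 now contains 5, which forces (3,1) = 6.
Cage k needs two cells with sum 9, which forces (4,1) = 3.
3 is placed in column 1, which forces (6,1) = 1.
Row 6 now contains 1, leaving (6,6) = 5.
Cage f has sum 15, so (4,5) = 5.
The 3 cells of cage d must have sum 10, leaving (5,5) = 2.
Cage d has sum 10, which forces (6,5) = 3.
Column 5 now contains 3, which forces (1,5) = 4.
4 is placed in column 5, so (2,5) = 6.
Cage j needs sum 18; hence (4,3) = 6.
Row 4 now contains 6, leaving (4,6) = 4.
Row 5 now contains 2, so (5,1) = 4.
Cage i needs sum 6, leaving (5,2) = 1.
Column 6 now contains 4, which forces (5,6) = 6.
Row 6 now contains 3, which forces (6,3) = 4.
Cage b has sum 13, which forces (1,4) = 6.
Cage b needs sum 13; hence (1,6) = 1.
4 is placed in column 1, which forces (2,1) = 5.
The 4 cells of cage a must have sum 16, which forces (2,2) = 4.
The two cells of cage e must have sum 9; hence (2,4) = 3.
Column 6 now contains 4, which forces (2,6) = 2.
Row 4 already has 4; hence (4,2) = 2.
Column 4 already has 3, which forces (5,4) = 5.
5 is placed in column 1; hence (1,1) = 2.
Column 2 now contains 2; hence (1,2) = 3.
Cage h has sum 10, so (1,3) = 5.
5 is placed in row 5, leaving (5,3) = 3.

2 3 5 6 4 1 / 5 4 1 3 6 2 / 6 5 2 4 1 3 / 3 2 6 1 5 4 / 4 1 3 5 2 6 / 1 6 4 2 3 5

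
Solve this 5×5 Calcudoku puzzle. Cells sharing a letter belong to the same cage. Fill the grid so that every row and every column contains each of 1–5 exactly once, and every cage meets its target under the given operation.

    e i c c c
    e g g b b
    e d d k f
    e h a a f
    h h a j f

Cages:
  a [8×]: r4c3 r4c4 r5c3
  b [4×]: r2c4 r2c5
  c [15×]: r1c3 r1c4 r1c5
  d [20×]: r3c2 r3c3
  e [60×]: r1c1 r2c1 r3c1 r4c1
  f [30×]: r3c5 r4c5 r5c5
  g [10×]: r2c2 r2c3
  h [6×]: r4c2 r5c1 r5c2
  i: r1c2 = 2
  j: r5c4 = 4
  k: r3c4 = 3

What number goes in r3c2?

I is a freebie, which forces r1c2 = 2.
Column 2 already has 2, which forces r2c2 = 5.
Row 2 now contains 5, which forces r2c3 = 2.
Column 2 now contains 5, leaving r3c2 = 4.
Row 3 now contains 4; hence r3c3 = 5.
Cage k is given, which forces r3c4 = 3.
Row 3 now contains 3, which forces r3c5 = 2.
Cage j is a single given cell, which forces r5c4 = 4.
Column 4 already has 4, which forces r2c4 = 1.
Cage b needs two cells with product 4, which forces r2c5 = 4.
Row 3 now contains 3, leaving r3c1 = 1.
Cage a needs product 8, which forces r4c3 = 4.
Cage a needs product 8, which forces r4c4 = 2.
Cage h has product 6, leaving r5c1 = 2.
4 is placed in row 5, so r5c3 = 1.
The 4 cells of cage e must have product 60, which forces r1c1 = 4.
1 is placed in column 3; hence r1c3 = 3.
1 is placed in column 4, which forces r1c4 = 5.
Cage c needs product 15, leaving r1c5 = 1.
4 is placed in row 2, so r2c1 = 3.
Cage e has product 60; hence r4c1 = 5.
The 3 cells of cage h must have product 6, so r4c2 = 1.
Row 4 already has 5; hence r4c5 = 3.
Row 5 now contains 1, leaving r5c2 = 3.
Column 5 now contains 3, which forces r5c5 = 5.
Completed grid: 4 2 3 5 1 / 3 5 2 1 4 / 1 4 5 3 2 / 5 1 4 2 3 / 2 3 1 4 5.

4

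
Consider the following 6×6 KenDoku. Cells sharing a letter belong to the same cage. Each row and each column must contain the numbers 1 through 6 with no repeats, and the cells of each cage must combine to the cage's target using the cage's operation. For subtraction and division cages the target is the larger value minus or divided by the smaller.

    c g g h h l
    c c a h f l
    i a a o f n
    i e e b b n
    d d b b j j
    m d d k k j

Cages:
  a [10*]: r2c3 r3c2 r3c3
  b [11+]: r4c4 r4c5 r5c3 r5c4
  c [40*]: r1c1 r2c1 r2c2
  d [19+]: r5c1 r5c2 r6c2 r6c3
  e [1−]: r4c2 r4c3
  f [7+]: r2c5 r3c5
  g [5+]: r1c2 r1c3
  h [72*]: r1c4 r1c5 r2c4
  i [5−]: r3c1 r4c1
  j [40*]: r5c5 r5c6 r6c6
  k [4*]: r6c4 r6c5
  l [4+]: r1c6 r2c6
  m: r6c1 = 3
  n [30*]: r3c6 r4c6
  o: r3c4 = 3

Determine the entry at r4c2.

Cage o is given; hence r3c4 = 3.
Cage m is a single given cell, which forces r6c1 = 3.
Row 1 needs a 5, and only r1c1 is open for it.
The only place for 4 in row 3 is r3c5.
Cage f needs two cells with sum 7, so r2c5 = 3.
Row 2 now contains 3; hence r2c6 = 1.
Cage k's pair has product 4, which forces r6c4 = 4.
4 is placed in column 5, which forces r6c5 = 1.
Cage h needs product 72, so r1c4 = 2.
Column 5 now contains 3, leaving r1c5 = 6.
Column 6 already has 1, which forces r1c6 = 3.
4 is placed in column 4, so r2c4 = 6.
Cage j has product 40; hence r5c6 = 4.
Cage b needs sum 11, leaving r4c5 = 2.
Cage b needs sum 11, which forces r5c3 = 3.
2 is placed in column 5; hence r5c5 = 5.
The 4 cells of cage b must have sum 11, so r4c4 = 5.
Row 4 already has 5, which forces r4c6 = 6.
Row 5 now contains 5, which forces r5c4 = 1.
Cage j has product 40, so r6c6 = 2.
Cage i needs two cells with difference 5; hence r3c1 = 6.
Column 6 now contains 6, leaving r3c6 = 5.
Row 4 now contains 6, which forces r4c1 = 1.
Cage e needs two cells with difference 1, which forces r4c2 = 3.
Row 4 now contains 6; hence r4c3 = 4.
6 is placed in column 1, which forces r5c1 = 2.
2 is placed in row 5, which forces r5c2 = 6.
6 is placed in column 2; hence r6c2 = 5.
5 is placed in row 6, leaving r6c3 = 6.
Cage g needs two cells with sum 5, leaving r1c2 = 4.
Column 3 now contains 4, so r1c3 = 1.
Column 1 already has 2, which forces r2c1 = 4.
Cage c has product 40, leaving r2c2 = 2.
The 3 cells of cage a must have product 10; hence r2c3 = 5.
2 is placed in column 2; hence r3c2 = 1.
Column 3 now contains 1, which forces r3c3 = 2.
Completed grid: 5 4 1 2 6 3 / 4 2 5 6 3 1 / 6 1 2 3 4 5 / 1 3 4 5 2 6 / 2 6 3 1 5 4 / 3 5 6 4 1 2.

3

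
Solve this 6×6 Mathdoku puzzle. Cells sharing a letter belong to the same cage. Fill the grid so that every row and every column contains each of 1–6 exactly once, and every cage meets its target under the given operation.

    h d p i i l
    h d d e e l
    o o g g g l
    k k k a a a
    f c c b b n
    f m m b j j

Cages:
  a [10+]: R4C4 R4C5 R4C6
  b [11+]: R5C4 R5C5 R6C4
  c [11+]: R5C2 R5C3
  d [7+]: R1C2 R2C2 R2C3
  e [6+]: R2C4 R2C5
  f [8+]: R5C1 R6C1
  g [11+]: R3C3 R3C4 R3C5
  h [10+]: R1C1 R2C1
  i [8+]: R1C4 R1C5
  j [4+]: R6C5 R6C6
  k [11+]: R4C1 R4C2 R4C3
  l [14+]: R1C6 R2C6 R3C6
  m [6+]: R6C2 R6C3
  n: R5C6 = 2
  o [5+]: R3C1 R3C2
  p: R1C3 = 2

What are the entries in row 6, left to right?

5 2 4 6 3 1

P is a freebie, which forces R1C3 = 2.
Cage n is given, so R5C6 = 2.
Row 1 needs a 1, and only R1C2 is open for it.
The only place for 4 in row 1 is R1C1.
4 is placed in column 1, which forces R2C1 = 6.
In row 1, 6 can only go at R1C6, so R1C6 = 6.
The only place for 3 in row 2 is R2C6.
Column 6 already has 3, which forces R3C6 = 5.
The two cells of cage j must have sum 4; hence R6C5 = 3.
Column 6 already has 3, leaving R6C6 = 1.
Cage i's pair has sum 8, which forces R1C4 = 3.
3 is placed in column 5, leaving R1C5 = 5.
Column 5 already has 5, so R4C5 = 1.
Column 6 now contains 1; hence R4C6 = 4.
Cage f's pair has sum 8, which forces R5C1 = 3.
Row 6 now contains 3, which forces R6C1 = 5.
Cage m's pair has sum 6; hence R6C2 = 2.
Row 6 already has 1, so R6C3 = 4.
Row 6 already has 4; hence R6C4 = 6.
Column 2 already has 2, which forces R2C2 = 5.
4 is placed in column 3, so R2C3 = 1.
Column 1 already has 5, leaving R4C1 = 2.
Row 4 already has 1, leaving R4C4 = 5.
5 is placed in column 2; hence R5C2 = 6.
Row 5 now contains 6, so R5C3 = 5.
The 3 cells of cage b must have sum 11; hence R5C4 = 1.
Cage b has sum 11, so R5C5 = 4.
Cage e's pair has sum 6; hence R2C4 = 4.
4 is placed in column 5, so R2C5 = 2.
2 is placed in column 1; hence R3C1 = 1.
Cage o's pair has sum 5; hence R3C2 = 4.
Cage g has sum 11; hence R3C3 = 3.
Cage g has sum 11, so R3C4 = 2.
4 is placed in column 5, which forces R3C5 = 6.
Column 2 already has 6; hence R4C2 = 3.
The 3 cells of cage k must have sum 11, leaving R4C3 = 6.
The full grid is 4 1 2 3 5 6 / 6 5 1 4 2 3 / 1 4 3 2 6 5 / 2 3 6 5 1 4 / 3 6 5 1 4 2 / 5 2 4 6 3 1.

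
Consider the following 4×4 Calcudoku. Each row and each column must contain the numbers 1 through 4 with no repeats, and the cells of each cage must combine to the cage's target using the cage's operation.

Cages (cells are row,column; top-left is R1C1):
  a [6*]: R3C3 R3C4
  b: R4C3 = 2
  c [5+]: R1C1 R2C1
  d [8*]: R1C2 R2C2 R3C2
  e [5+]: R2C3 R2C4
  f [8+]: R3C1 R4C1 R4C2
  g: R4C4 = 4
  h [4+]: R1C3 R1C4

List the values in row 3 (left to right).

B is a freebie, so R4C3 = 2.
Cage g is a single given cell, which forces R4C4 = 4.
Cage f has sum 8, so R3C1 = 4.
Column 3 already has 2, so R3C3 = 3.
The two cells of cage a must have product 6, which forces R3C4 = 2.
Column 3 now contains 3, leaving R1C3 = 1.
Cage h's pair has sum 4, which forces R1C4 = 3.
Column 3 now contains 3; hence R2C3 = 4.
2 is placed in column 4, which forces R2C4 = 1.
Row 3 already has 2; hence R3C2 = 1.
Column 2 now contains 1, leaving R4C2 = 3.
Row 1 already has 3; hence R1C1 = 2.
Cage d needs product 8; hence R1C2 = 4.
Cage c needs two cells with sum 5, which forces R2C1 = 3.
Row 2 now contains 4, leaving R2C2 = 2.
Row 4 now contains 3, which forces R4C1 = 1.
Filled in: 2 4 1 3 / 3 2 4 1 / 4 1 3 2 / 1 3 2 4.

4 1 3 2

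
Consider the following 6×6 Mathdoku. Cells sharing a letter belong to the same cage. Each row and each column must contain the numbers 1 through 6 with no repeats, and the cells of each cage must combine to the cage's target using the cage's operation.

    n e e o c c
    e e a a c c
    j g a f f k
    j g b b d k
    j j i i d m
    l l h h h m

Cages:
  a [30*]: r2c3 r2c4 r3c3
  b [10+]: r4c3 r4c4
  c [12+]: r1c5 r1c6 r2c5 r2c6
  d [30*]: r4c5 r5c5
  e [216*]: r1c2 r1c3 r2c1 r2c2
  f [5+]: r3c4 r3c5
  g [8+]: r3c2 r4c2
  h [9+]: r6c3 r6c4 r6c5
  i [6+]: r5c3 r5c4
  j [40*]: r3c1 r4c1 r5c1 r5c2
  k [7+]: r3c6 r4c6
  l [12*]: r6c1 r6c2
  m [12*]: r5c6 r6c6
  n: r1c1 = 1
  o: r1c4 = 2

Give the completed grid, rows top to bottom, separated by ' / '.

1 6 3 2 4 5 / 3 4 6 5 1 2 / 4 5 1 3 2 6 / 2 3 4 6 5 1 / 5 1 2 4 6 3 / 6 2 5 1 3 4

Cage n is a single given cell; hence r1c1 = 1.
Cage o is a single given cell; hence r1c4 = 2.
The 4 cells of cage j must have product 40; hence r5c2 = 1.
Cage i needs two cells with sum 6, so r5c3 = 2.
Cage i needs two cells with sum 6, which forces r5c4 = 4.
Cage b needs two cells with sum 10; hence r4c3 = 4.
Column 4 now contains 4, which forces r4c4 = 6.
Row 4 already has 6; hence r4c5 = 5.
Row 5 now contains 4; hence r5c1 = 5.
5 is placed in column 5; hence r5c5 = 6.
Row 5 already has 6, so r5c6 = 3.
Cage j needs product 40, so r3c1 = 4.
Row 3 now contains 4, leaving r3c5 = 2.
4 is placed in row 4; hence r4c1 = 2.
Row 4 now contains 2; hence r4c2 = 3.
Row 4 now contains 2, leaving r4c6 = 1.
The two cells of cage m must have product 12, which forces r6c6 = 4.
Cage e has product 216, which forces r1c3 = 3.
Row 1 now contains 3; hence r1c5 = 4.
Cage c needs sum 12, so r2c5 = 1.
Column 6 already has 1, which forces r2c6 = 2.
Cage g's pair has sum 8, which forces r3c2 = 5.
Cage f's pair has sum 5, which forces r3c4 = 3.
The two cells of cage k must have sum 7, which forces r3c6 = 6.
Cage l's pair has product 12, which forces r6c1 = 6.
Cage l's pair has product 12, which forces r6c2 = 2.
Column 5 already has 1; hence r6c5 = 3.
Row 1 already has 4, leaving r1c2 = 6.
6 is placed in column 6, which forces r1c6 = 5.
Column 1 already has 6, so r2c1 = 3.
Cage e has product 216, so r2c2 = 4.
Cage a needs product 30, so r2c3 = 6.
Row 2 now contains 1, which forces r2c4 = 5.
6 is placed in row 3, leaving r3c3 = 1.
1 is placed in column 3, which forces r6c3 = 5.
5 is placed in column 4, so r6c4 = 1.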